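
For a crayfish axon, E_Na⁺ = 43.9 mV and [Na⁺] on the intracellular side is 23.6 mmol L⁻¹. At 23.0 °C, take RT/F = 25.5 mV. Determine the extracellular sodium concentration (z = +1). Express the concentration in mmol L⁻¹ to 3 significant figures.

Nernst: E = (25.5/1) · ln([out]/[in]), so ln([out]/[in]) = 43.9 × 1 / 25.5 = 1.7216.
[out]/[in] = e^(1.7216) = 5.593.
[out] = 5.593 × 23.6 = 132 mmol L⁻¹.

132 mmol L⁻¹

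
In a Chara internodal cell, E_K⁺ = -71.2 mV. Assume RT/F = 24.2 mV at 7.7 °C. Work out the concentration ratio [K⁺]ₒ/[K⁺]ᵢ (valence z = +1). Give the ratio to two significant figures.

ln([out]/[in]) = E·z/(24.2) = -71.2 × 1 / 24.2 = -2.9421
[out]/[in] = e^(-2.9421) = 0.05275

0.053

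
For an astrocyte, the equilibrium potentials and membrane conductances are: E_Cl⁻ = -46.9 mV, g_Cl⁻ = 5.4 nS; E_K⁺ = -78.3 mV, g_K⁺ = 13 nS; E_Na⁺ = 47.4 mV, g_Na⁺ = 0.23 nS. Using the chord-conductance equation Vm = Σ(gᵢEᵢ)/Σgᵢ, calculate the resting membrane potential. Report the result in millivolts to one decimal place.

Σ gᵢEᵢ = 5.4·(-46.9) + 13·(-78.3) + 0.23·(47.4) = -1260.26
Σ gᵢ = 5.4 + 13 + 0.23 = 18.63
Vm = -1260.26 / 18.63 = -67.65 mV

-67.6 mV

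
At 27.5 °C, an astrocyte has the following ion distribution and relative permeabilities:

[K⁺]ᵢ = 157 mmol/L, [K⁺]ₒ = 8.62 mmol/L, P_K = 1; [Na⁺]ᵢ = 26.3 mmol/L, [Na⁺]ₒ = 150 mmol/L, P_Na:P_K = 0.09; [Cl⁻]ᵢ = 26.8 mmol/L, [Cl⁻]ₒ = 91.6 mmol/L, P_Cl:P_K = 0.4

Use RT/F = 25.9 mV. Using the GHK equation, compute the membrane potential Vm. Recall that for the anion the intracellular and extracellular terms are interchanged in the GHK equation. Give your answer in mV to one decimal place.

Vm = 25.9 · ln[(Σ P·[cation]ₒ + Σ P·[anion]ᵢ) / (Σ P·[cation]ᵢ + Σ P·[anion]ₒ)]
Numerator = 1×8.62 + 0.09×150 + 0.4×26.8 = 32.84
Denominator = 1×157 + 0.09×26.3 + 0.4×91.6 = 196
Vm = 25.9 · ln(0.16755) = 25.9 × (-1.7865) = -46.27 mV

-46.3 mV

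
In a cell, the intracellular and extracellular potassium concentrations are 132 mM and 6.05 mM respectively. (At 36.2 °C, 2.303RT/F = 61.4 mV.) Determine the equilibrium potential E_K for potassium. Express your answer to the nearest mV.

-82 mV

E = (61.4/z) · log₁₀([K⁺]_out/[K⁺]_in) with z = +1.
= (61.4/1) · log₁₀(6.05/132) = 61.40 · log₁₀(0.04583)
= 61.40 · (-1.3388) = -82.20 mV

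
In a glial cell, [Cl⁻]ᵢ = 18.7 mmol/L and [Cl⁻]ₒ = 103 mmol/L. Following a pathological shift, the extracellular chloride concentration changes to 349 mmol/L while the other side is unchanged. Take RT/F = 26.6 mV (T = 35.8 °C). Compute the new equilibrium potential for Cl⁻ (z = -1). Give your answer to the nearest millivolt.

-78 mV

After the shift: [Cl⁻]_out = 349, [Cl⁻]_in = 18.7 mmol/L.
E_new = (26.6/-1)·ln(349/18.7) = -26.60 · (2.9265) = -77.85 mV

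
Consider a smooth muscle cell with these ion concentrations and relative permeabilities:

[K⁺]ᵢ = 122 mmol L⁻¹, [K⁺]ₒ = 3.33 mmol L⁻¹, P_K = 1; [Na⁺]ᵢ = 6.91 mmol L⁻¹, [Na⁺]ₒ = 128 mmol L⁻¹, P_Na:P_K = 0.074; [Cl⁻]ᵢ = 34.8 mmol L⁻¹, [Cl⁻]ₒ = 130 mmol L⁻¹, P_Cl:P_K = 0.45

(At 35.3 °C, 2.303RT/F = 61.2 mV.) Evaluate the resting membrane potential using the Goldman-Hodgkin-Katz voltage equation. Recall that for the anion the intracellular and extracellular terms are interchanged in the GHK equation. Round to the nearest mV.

Vm = 61.2 · log₁₀[(Σ P·[cation]ₒ + Σ P·[anion]ᵢ) / (Σ P·[cation]ᵢ + Σ P·[anion]ₒ)]
Numerator = 1×3.33 + 0.074×128 + 0.45×34.8 = 28.46
Denominator = 1×122 + 0.074×6.91 + 0.45×130 = 181
Vm = 61.2 · log₁₀(0.15724) = 61.2 × (-0.8034) = -49.17 mV

-49 mV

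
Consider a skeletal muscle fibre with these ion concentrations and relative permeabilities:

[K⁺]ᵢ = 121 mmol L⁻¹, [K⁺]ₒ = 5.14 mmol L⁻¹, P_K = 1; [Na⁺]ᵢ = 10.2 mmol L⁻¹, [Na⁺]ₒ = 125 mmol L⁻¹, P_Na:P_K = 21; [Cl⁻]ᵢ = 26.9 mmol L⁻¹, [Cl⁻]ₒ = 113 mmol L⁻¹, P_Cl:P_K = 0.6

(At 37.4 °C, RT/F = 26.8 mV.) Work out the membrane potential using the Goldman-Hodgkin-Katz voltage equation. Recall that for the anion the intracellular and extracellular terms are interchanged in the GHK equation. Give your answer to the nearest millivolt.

Vm = 26.8 · ln[(Σ P·[cation]ₒ + Σ P·[anion]ᵢ) / (Σ P·[cation]ᵢ + Σ P·[anion]ₒ)]
Numerator = 1×5.14 + 21×125 + 0.6×26.9 = 2646
Denominator = 1×121 + 21×10.2 + 0.6×113 = 403
Vm = 26.8 · ln(6.5665) = 26.8 × (1.8820) = 50.44 mV

50 mV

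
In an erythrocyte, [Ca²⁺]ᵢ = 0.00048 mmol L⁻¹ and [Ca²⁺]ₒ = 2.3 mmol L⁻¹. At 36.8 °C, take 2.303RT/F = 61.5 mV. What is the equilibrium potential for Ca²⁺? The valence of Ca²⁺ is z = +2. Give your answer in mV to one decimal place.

E = (61.5/z) · log₁₀([Ca²⁺]_out/[Ca²⁺]_in) with z = +2.
= (61.5/2) · log₁₀(2.3/0.00048) = 30.75 · log₁₀(4792)
= 30.75 · (3.6805) = 113.17 mV

113.2 mV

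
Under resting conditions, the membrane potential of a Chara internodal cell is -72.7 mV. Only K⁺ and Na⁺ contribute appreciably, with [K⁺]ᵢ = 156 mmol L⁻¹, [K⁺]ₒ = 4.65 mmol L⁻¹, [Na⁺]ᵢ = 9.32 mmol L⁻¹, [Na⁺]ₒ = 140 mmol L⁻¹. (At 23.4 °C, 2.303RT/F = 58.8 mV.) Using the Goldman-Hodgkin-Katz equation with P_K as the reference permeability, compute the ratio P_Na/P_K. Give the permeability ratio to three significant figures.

Let α = P_Na/P_K. GHK: Vm = 58.8·log₁₀[(Kₒ + α·Naₒ)/(Kᵢ + α·Naᵢ)].
10^(Vm/58.8) = 10^(-72.7/58.8) = 0.058024
So 0.058024·(Kᵢ + α·Naᵢ) = Kₒ + α·Naₒ → α = (0.058024·156.0 − 4.65) / (140.0 − 0.058024·9.32)
α = (9.052 − 4.65) / (140.0 − 0.5408) = 4.402/139.5 = 0.03156

0.0316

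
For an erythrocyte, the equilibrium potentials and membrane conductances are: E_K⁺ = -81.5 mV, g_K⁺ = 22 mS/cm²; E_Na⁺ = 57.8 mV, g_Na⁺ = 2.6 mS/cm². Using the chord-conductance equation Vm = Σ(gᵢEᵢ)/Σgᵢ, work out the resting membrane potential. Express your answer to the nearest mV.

-67 mV

Σ gᵢEᵢ = 22·(-81.5) + 2.6·(57.8) = -1642.72
Σ gᵢ = 22 + 2.6 = 24.6
Vm = -1642.72 / 24.6 = -66.78 mV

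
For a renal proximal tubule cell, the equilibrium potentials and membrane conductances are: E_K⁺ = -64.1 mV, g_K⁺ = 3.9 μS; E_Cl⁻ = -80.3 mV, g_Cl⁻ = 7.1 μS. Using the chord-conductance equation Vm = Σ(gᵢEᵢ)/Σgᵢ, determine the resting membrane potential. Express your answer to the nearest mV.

-75 mV

Σ gᵢEᵢ = 3.9·(-64.1) + 7.1·(-80.3) = -820.12
Σ gᵢ = 3.9 + 7.1 = 11
Vm = -820.12 / 11 = -74.56 mV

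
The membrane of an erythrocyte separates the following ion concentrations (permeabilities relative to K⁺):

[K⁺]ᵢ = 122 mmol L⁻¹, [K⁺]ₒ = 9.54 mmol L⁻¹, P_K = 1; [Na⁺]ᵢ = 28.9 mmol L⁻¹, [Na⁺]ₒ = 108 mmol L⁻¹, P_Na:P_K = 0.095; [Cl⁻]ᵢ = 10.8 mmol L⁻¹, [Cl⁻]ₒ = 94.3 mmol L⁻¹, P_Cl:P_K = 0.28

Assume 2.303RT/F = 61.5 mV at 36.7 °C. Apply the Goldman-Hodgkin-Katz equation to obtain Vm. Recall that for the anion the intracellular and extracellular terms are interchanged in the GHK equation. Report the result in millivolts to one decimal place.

-50.5 mV

Vm = 61.5 · log₁₀[(Σ P·[cation]ₒ + Σ P·[anion]ᵢ) / (Σ P·[cation]ᵢ + Σ P·[anion]ₒ)]
Numerator = 1×9.54 + 0.095×108 + 0.28×10.8 = 22.82
Denominator = 1×122 + 0.095×28.9 + 0.28×94.3 = 151.1
Vm = 61.5 · log₁₀(0.151) = 61.5 × (-0.8210) = -50.49 mV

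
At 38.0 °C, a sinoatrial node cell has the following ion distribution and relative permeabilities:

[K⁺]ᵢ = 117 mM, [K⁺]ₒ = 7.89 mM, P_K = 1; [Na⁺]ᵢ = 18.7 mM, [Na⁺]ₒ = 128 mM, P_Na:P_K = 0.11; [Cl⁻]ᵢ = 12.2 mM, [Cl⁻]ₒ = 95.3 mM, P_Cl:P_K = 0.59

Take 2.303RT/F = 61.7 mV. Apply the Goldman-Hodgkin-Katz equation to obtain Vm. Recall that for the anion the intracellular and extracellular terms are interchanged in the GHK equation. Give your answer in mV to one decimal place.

-48.1 mV

Vm = 61.7 · log₁₀[(Σ P·[cation]ₒ + Σ P·[anion]ᵢ) / (Σ P·[cation]ᵢ + Σ P·[anion]ₒ)]
Numerator = 1×7.89 + 0.11×128 + 0.59×12.2 = 29.17
Denominator = 1×117 + 0.11×18.7 + 0.59×95.3 = 175.3
Vm = 61.7 · log₁₀(0.1664) = 61.7 × (-0.7788) = -48.05 mV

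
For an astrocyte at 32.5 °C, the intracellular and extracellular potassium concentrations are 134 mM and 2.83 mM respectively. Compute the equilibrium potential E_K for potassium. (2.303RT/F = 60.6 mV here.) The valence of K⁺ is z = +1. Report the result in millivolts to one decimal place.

-101.5 mV

E = (60.6/z) · log₁₀([K⁺]_out/[K⁺]_in) with z = +1.
= (60.6/1) · log₁₀(2.83/134) = 60.60 · log₁₀(0.02112)
= 60.60 · (-1.6753) = -101.52 mV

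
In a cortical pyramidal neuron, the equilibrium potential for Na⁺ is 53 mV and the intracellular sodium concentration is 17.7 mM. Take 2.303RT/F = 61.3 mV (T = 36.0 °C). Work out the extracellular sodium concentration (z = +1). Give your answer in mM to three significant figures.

130 mM

Nernst: E = (61.3/1) · log₁₀([out]/[in]), so log₁₀([out]/[in]) = 53.0 × 1 / 61.3 = 0.8646.
[out]/[in] = 10^(0.8646) = 7.322.
[out] = 7.322 × 17.7 = 129.6 mM.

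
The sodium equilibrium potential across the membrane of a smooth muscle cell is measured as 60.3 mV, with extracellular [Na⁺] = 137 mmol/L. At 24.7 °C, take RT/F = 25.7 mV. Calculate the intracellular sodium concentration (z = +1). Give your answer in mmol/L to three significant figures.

13.1 mmol/L

Nernst: E = (25.7/1) · ln([out]/[in]), so ln([out]/[in]) = 60.3 × 1 / 25.7 = 2.3463.
[out]/[in] = e^(2.3463) = 10.45.
[in] = 137 / 10.45 = 13.11 mmol/L.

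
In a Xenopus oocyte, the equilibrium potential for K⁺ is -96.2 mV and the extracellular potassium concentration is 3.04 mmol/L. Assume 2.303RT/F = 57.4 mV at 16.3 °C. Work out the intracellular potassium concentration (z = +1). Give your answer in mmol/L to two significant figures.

Nernst: E = (57.4/1) · log₁₀([out]/[in]), so log₁₀([out]/[in]) = -96.2 × 1 / 57.4 = -1.6760.
[out]/[in] = 10^(-1.6760) = 0.02109.
[in] = 3.04 / 0.02109 = 144.2 mmol/L.

140 mmol/L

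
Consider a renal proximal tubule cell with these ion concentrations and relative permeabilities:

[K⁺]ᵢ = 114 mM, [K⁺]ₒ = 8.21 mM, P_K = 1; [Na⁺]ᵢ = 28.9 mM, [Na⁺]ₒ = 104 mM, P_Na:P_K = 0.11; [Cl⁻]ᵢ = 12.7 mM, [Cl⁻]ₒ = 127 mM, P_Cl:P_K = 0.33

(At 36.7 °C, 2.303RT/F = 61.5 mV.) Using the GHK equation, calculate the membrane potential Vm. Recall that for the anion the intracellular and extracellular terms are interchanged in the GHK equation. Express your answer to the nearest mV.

Vm = 61.5 · log₁₀[(Σ P·[cation]ₒ + Σ P·[anion]ᵢ) / (Σ P·[cation]ᵢ + Σ P·[anion]ₒ)]
Numerator = 1×8.21 + 0.11×104 + 0.33×12.7 = 23.84
Denominator = 1×114 + 0.11×28.9 + 0.33×127 = 159.1
Vm = 61.5 · log₁₀(0.14986) = 61.5 × (-0.8243) = -50.70 mV

-51 mV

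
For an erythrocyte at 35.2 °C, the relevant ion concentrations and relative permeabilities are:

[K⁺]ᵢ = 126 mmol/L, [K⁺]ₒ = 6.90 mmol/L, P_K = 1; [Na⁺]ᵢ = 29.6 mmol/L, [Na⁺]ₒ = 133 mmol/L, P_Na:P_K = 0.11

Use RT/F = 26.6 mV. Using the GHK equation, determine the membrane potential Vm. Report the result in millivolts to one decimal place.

Vm = 26.6 · ln[(Σ P·[cation]ₒ + Σ P·[anion]ᵢ) / (Σ P·[cation]ᵢ + Σ P·[anion]ₒ)]
Numerator = 1×6.90 + 0.11×133 = 21.53
Denominator = 1×126 + 0.11×29.6 = 129.3
Vm = 26.6 · ln(0.16657) = 26.6 × (-1.7923) = -47.68 mV

-47.7 mV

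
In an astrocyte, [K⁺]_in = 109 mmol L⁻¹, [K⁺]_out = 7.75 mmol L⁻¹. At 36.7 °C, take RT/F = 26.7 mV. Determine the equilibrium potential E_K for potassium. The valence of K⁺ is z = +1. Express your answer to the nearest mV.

E = (26.7/z) · ln([K⁺]_out/[K⁺]_in) with z = +1.
= (26.7/1) · ln(7.75/109) = 26.70 · ln(0.0711)
= 26.70 · (-2.6437) = -70.59 mV

-71 mV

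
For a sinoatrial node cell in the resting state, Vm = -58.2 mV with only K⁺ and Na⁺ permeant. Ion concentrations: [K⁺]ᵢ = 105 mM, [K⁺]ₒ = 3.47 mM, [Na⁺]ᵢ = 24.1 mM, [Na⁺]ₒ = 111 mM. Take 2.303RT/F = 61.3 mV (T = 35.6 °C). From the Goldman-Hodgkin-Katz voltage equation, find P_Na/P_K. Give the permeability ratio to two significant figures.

0.077

Let α = P_Na/P_K. GHK: Vm = 61.3·log₁₀[(Kₒ + α·Naₒ)/(Kᵢ + α·Naᵢ)].
10^(Vm/61.3) = 10^(-58.2/61.3) = 0.11235
So 0.11235·(Kᵢ + α·Naᵢ) = Kₒ + α·Naₒ → α = (0.11235·105.0 − 3.47) / (111.0 − 0.11235·24.1)
α = (11.8 − 3.47) / (111.0 − 2.708) = 8.327/108.3 = 0.07689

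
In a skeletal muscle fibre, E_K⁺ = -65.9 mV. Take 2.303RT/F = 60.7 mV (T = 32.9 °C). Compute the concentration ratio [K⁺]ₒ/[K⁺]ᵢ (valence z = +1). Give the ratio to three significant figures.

log₁₀([out]/[in]) = E·z/(60.7) = -65.9 × 1 / 60.7 = -1.0857
[out]/[in] = 10^(-1.0857) = 0.0821

0.0821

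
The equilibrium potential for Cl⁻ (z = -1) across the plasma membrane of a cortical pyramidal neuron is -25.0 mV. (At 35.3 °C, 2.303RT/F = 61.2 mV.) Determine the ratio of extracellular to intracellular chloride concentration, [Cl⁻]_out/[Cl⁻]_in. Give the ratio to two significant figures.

2.6

log₁₀([out]/[in]) = E·z/(61.2) = -25.0 × -1 / 61.2 = 0.4085
[out]/[in] = 10^(0.4085) = 2.562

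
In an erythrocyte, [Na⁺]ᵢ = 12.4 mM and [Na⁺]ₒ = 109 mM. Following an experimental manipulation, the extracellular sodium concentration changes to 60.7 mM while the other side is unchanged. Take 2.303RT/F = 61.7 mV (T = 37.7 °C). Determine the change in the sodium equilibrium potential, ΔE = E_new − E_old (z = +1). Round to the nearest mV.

E_old = (61.7/1)·log₁₀(109/12.4) = 58.25 mV
E_new = (61.7/1)·log₁₀(60.7/12.4) = 42.56 mV
ΔE = 42.56 − (58.25) = -15.69 mV

-16 mV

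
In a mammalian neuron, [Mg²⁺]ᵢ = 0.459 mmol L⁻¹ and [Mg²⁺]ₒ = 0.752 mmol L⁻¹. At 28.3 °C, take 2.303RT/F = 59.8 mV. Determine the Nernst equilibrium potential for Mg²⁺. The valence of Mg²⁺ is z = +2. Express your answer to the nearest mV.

6 mV

E = (59.8/z) · log₁₀([Mg²⁺]_out/[Mg²⁺]_in) with z = +2.
= (59.8/2) · log₁₀(0.752/0.459) = 29.90 · log₁₀(1.638)
= 29.90 · (0.2144) = 6.41 mV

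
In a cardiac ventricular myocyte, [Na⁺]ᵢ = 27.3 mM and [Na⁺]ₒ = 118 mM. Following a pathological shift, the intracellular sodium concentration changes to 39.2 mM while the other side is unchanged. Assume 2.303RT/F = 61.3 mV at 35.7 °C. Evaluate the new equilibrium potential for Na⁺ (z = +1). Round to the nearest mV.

29 mV

After the shift: [Na⁺]_out = 118, [Na⁺]_in = 39.2 mM.
E_new = (61.3/1)·log₁₀(118/39.2) = 61.30 · (0.4786) = 29.34 mV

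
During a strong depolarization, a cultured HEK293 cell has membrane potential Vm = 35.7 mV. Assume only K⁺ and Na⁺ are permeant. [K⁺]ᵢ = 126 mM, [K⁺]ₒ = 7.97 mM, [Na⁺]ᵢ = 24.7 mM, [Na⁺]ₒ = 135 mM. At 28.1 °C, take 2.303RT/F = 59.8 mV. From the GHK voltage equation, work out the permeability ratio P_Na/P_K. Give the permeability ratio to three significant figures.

13.1

Let α = P_Na/P_K. GHK: Vm = 59.8·log₁₀[(Kₒ + α·Naₒ)/(Kᵢ + α·Naᵢ)].
10^(Vm/59.8) = 10^(35.7/59.8) = 3.9536
So 3.9536·(Kᵢ + α·Naᵢ) = Kₒ + α·Naₒ → α = (3.9536·126.0 − 7.97) / (135.0 − 3.9536·24.7)
α = (498.2 − 7.97) / (135.0 − 97.65) = 490.2/37.35 = 13.13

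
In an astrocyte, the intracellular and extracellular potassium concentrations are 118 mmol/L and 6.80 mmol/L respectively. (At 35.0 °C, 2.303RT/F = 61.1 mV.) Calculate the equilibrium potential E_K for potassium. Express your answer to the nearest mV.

-76 mV

E = (61.1/z) · log₁₀([K⁺]_out/[K⁺]_in) with z = +1.
= (61.1/1) · log₁₀(6.80/118) = 61.10 · log₁₀(0.05763)
= 61.10 · (-1.2394) = -75.73 mV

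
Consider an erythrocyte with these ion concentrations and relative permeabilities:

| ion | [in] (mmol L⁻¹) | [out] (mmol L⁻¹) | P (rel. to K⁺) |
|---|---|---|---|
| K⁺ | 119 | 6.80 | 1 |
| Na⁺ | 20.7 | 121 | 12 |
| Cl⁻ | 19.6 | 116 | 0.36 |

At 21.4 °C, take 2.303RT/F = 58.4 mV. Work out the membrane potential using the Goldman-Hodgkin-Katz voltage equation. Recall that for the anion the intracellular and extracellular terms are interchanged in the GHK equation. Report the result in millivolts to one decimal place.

32.4 mV

Vm = 58.4 · log₁₀[(Σ P·[cation]ₒ + Σ P·[anion]ᵢ) / (Σ P·[cation]ᵢ + Σ P·[anion]ₒ)]
Numerator = 1×6.80 + 12×121 + 0.36×19.6 = 1466
Denominator = 1×119 + 12×20.7 + 0.36×116 = 409.2
Vm = 58.4 · log₁₀(3.5826) = 58.4 × (0.5542) = 32.37 mV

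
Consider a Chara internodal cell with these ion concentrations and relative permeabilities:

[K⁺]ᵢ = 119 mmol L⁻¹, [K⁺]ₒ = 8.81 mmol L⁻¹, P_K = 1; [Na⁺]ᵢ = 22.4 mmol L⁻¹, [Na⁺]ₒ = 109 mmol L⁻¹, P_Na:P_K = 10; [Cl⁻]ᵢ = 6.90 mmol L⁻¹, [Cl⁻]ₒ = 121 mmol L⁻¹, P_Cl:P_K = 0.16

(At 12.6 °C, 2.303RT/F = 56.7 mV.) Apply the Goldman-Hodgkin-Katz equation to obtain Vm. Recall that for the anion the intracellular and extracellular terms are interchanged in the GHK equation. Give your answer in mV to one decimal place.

Vm = 56.7 · log₁₀[(Σ P·[cation]ₒ + Σ P·[anion]ᵢ) / (Σ P·[cation]ᵢ + Σ P·[anion]ₒ)]
Numerator = 1×8.81 + 10×109 + 0.16×6.90 = 1100
Denominator = 1×119 + 10×22.4 + 0.16×121 = 362.4
Vm = 56.7 · log₁₀(3.0354) = 56.7 × (0.4822) = 27.34 mV

27.3 mV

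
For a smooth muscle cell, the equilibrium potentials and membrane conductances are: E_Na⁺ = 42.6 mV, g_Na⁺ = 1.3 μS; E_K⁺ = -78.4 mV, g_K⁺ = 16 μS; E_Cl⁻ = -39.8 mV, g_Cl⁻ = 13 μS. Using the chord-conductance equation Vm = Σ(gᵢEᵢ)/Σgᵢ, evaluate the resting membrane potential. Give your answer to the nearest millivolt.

-57 mV

Σ gᵢEᵢ = 1.3·(42.6) + 16·(-78.4) + 13·(-39.8) = -1716.42
Σ gᵢ = 1.3 + 16 + 13 = 30.3
Vm = -1716.42 / 30.3 = -56.65 mV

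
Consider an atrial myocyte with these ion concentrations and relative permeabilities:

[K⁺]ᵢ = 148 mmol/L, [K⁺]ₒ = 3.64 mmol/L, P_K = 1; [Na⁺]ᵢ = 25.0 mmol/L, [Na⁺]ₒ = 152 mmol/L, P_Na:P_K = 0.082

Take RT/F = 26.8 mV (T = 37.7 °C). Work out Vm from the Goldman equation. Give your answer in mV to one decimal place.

-59.8 mV

Vm = 26.8 · ln[(Σ P·[cation]ₒ + Σ P·[anion]ᵢ) / (Σ P·[cation]ᵢ + Σ P·[anion]ₒ)]
Numerator = 1×3.64 + 0.082×152 = 16.1
Denominator = 1×148 + 0.082×25.0 = 150.1
Vm = 26.8 · ln(0.10732) = 26.8 × (-2.2319) = -59.81 mV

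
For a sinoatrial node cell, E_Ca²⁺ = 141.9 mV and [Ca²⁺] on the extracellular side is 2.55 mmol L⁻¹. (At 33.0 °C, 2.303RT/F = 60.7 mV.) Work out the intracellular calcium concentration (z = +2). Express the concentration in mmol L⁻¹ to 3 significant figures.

Nernst: E = (60.7/2) · log₁₀([out]/[in]), so log₁₀([out]/[in]) = 141.9 × 2 / 60.7 = 4.6755.
[out]/[in] = 10^(4.6755) = 4.736e+04.
[in] = 2.55 / 4.736e+04 = 5.384e-05 mmol L⁻¹.

0.0000538 mmol L⁻¹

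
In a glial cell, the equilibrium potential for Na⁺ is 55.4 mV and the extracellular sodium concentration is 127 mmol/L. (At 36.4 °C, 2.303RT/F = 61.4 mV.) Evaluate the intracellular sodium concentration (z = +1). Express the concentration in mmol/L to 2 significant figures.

Nernst: E = (61.4/1) · log₁₀([out]/[in]), so log₁₀([out]/[in]) = 55.4 × 1 / 61.4 = 0.9023.
[out]/[in] = 10^(0.9023) = 7.985.
[in] = 127 / 7.985 = 15.9 mmol/L.

16 mmol/L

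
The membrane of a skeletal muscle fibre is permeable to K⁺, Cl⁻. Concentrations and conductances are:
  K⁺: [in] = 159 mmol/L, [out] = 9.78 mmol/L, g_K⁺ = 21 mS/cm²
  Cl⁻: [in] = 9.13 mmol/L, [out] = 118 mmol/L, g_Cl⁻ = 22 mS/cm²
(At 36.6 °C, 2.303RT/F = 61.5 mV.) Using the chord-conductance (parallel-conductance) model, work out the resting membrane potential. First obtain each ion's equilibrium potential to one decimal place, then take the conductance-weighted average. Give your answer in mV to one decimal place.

-71.4 mV

E_K⁺ = (61.5/1)·log₁₀(9.78/159) = -74.5 mV
E_Cl⁻ = (61.5/-1)·log₁₀(118/9.13) = -68.4 mV
Vm = (Σ gᵢEᵢ)/(Σ gᵢ) = (21·-74.5 + 22·-68.4) / (21 + 22)
= -3069.30 / 43 = -71.38 mV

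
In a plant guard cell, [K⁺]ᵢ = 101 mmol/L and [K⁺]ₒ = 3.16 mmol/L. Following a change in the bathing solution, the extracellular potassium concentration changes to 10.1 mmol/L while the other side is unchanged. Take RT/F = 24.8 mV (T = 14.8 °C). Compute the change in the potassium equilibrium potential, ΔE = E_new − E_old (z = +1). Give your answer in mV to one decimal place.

E_old = (24.8/1)·ln(3.16/101) = -85.92 mV
E_new = (24.8/1)·ln(10.1/101) = -57.10 mV
ΔE = -57.10 − (-85.92) = 28.82 mV

28.8 mV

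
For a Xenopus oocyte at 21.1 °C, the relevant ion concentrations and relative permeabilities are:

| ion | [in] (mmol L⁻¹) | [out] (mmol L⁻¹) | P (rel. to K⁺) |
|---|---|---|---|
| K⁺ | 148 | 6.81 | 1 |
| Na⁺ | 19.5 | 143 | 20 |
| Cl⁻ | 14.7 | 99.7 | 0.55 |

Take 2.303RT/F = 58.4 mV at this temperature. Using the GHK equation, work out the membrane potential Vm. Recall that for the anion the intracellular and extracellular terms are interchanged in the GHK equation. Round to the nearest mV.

Vm = 58.4 · log₁₀[(Σ P·[cation]ₒ + Σ P·[anion]ᵢ) / (Σ P·[cation]ᵢ + Σ P·[anion]ₒ)]
Numerator = 1×6.81 + 20×143 + 0.55×14.7 = 2875
Denominator = 1×148 + 20×19.5 + 0.55×99.7 = 592.8
Vm = 58.4 · log₁₀(4.8494) = 58.4 × (0.6857) = 40.04 mV

40 mV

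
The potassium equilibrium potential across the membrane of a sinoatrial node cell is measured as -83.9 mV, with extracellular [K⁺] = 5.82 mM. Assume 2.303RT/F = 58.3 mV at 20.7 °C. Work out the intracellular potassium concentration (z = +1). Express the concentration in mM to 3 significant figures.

160 mM

Nernst: E = (58.3/1) · log₁₀([out]/[in]), so log₁₀([out]/[in]) = -83.9 × 1 / 58.3 = -1.4391.
[out]/[in] = 10^(-1.4391) = 0.03638.
[in] = 5.82 / 0.03638 = 160 mM.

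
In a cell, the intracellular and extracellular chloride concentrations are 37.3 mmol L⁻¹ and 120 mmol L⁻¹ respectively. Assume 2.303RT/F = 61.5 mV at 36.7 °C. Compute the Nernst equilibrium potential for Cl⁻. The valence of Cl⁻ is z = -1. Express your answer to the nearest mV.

-31 mV

E = (61.5/z) · log₁₀([Cl⁻]_out/[Cl⁻]_in) with z = -1.
For an anion, dividing by z = -1 reverses the sign.
= (61.5/-1) · log₁₀(120/37.3) = -61.50 · log₁₀(3.217)
= -61.50 · (0.5075) = -31.21 mV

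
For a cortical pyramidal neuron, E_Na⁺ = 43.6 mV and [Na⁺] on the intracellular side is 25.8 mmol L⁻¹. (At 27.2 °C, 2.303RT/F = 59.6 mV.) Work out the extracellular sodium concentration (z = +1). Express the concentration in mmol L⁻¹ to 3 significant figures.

139 mmol L⁻¹

Nernst: E = (59.6/1) · log₁₀([out]/[in]), so log₁₀([out]/[in]) = 43.6 × 1 / 59.6 = 0.7315.
[out]/[in] = 10^(0.7315) = 5.389.
[out] = 5.389 × 25.8 = 139 mmol L⁻¹.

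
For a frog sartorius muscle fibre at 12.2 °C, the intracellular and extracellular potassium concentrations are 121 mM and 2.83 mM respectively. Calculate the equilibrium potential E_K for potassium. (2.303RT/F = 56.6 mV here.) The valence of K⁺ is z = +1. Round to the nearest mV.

E = (56.6/z) · log₁₀([K⁺]_out/[K⁺]_in) with z = +1.
= (56.6/1) · log₁₀(2.83/121) = 56.60 · log₁₀(0.02339)
= 56.60 · (-1.6310) = -92.31 mV

-92 mV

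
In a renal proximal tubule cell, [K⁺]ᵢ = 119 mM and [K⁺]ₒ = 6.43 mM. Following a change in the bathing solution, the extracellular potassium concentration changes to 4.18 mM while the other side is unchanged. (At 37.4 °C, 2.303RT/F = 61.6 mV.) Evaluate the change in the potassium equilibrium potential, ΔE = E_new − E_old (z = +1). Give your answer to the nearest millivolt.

E_old = (61.6/1)·log₁₀(6.43/119) = -78.07 mV
E_new = (61.6/1)·log₁₀(4.18/119) = -89.59 mV
ΔE = -89.59 − (-78.07) = -11.52 mV

-12 mV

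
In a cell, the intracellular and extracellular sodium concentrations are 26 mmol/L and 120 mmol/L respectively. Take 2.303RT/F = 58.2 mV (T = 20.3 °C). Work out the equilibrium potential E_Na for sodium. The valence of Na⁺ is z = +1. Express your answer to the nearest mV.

39 mV

E = (58.2/z) · log₁₀([Na⁺]_out/[Na⁺]_in) with z = +1.
= (58.2/1) · log₁₀(120/26) = 58.20 · log₁₀(4.615)
= 58.20 · (0.6642) = 38.66 mV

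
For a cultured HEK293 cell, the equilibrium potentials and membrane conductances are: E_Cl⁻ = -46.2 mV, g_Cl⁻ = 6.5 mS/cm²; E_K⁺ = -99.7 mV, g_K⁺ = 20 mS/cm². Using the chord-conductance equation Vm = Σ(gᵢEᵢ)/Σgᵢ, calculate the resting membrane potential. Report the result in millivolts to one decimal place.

-86.6 mV

Σ gᵢEᵢ = 6.5·(-46.2) + 20·(-99.7) = -2294.30
Σ gᵢ = 6.5 + 20 = 26.5
Vm = -2294.30 / 26.5 = -86.58 mV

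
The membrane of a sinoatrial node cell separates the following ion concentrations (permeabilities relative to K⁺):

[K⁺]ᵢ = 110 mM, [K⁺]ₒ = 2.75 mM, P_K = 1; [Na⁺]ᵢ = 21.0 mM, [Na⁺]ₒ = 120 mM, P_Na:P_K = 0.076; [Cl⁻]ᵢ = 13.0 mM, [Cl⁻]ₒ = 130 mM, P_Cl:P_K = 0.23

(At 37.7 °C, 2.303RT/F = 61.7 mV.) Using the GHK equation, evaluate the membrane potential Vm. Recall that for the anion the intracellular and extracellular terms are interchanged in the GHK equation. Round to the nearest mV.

Vm = 61.7 · log₁₀[(Σ P·[cation]ₒ + Σ P·[anion]ᵢ) / (Σ P·[cation]ᵢ + Σ P·[anion]ₒ)]
Numerator = 1×2.75 + 0.076×120 + 0.23×13.0 = 14.86
Denominator = 1×110 + 0.076×21.0 + 0.23×130 = 141.5
Vm = 61.7 · log₁₀(0.10502) = 61.7 × (-0.9787) = -60.39 mV

-60 mV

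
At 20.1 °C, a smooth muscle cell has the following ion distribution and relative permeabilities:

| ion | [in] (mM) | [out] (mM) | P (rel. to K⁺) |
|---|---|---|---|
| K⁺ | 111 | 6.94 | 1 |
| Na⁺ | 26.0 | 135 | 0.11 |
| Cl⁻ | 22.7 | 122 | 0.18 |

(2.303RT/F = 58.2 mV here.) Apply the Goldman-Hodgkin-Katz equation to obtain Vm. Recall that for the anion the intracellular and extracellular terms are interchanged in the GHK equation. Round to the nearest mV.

Vm = 58.2 · log₁₀[(Σ P·[cation]ₒ + Σ P·[anion]ᵢ) / (Σ P·[cation]ᵢ + Σ P·[anion]ₒ)]
Numerator = 1×6.94 + 0.11×135 + 0.18×22.7 = 25.88
Denominator = 1×111 + 0.11×26.0 + 0.18×122 = 135.8
Vm = 58.2 · log₁₀(0.19052) = 58.2 × (-0.7201) = -41.91 mV

-42 mV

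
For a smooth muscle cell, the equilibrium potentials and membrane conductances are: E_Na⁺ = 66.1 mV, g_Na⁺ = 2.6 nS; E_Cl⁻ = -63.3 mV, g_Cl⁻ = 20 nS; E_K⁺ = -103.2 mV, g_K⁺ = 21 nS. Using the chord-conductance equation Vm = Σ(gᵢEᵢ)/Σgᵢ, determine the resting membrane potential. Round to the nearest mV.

-75 mV

Σ gᵢEᵢ = 2.6·(66.1) + 20·(-63.3) + 21·(-103.2) = -3261.34
Σ gᵢ = 2.6 + 20 + 21 = 43.6
Vm = -3261.34 / 43.6 = -74.80 mV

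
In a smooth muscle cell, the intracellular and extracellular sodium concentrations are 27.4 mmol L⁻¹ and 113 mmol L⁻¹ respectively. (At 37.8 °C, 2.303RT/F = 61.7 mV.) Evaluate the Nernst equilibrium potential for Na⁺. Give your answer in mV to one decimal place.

E = (61.7/z) · log₁₀([Na⁺]_out/[Na⁺]_in) with z = +1.
= (61.7/1) · log₁₀(113/27.4) = 61.70 · log₁₀(4.124)
= 61.70 · (0.6153) = 37.97 mV

38.0 mV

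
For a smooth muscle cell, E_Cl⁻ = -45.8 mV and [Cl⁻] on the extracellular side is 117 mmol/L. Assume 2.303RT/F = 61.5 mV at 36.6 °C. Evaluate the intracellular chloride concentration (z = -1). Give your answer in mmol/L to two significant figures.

Nernst: E = (61.5/-1) · log₁₀([out]/[in]), so log₁₀([out]/[in]) = -45.8 × -1 / 61.5 = 0.7447.
[out]/[in] = 10^(0.7447) = 5.555.
[in] = 117 / 5.555 = 21.06 mmol/L.

21 mmol/L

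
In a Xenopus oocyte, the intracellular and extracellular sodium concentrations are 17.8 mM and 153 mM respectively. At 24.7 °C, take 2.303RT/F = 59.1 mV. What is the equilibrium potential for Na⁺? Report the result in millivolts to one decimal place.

E = (59.1/z) · log₁₀([Na⁺]_out/[Na⁺]_in) with z = +1.
= (59.1/1) · log₁₀(153/17.8) = 59.10 · log₁₀(8.596)
= 59.10 · (0.9343) = 55.22 mV

55.2 mV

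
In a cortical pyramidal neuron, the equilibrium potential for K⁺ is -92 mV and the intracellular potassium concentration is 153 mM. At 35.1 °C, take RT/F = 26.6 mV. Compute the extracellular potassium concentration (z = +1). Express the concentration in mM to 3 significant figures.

Nernst: E = (26.6/1) · ln([out]/[in]), so ln([out]/[in]) = -92.0 × 1 / 26.6 = -3.4586.
[out]/[in] = e^(-3.4586) = 0.03147.
[out] = 0.03147 × 153 = 4.815 mM.

4.82 mM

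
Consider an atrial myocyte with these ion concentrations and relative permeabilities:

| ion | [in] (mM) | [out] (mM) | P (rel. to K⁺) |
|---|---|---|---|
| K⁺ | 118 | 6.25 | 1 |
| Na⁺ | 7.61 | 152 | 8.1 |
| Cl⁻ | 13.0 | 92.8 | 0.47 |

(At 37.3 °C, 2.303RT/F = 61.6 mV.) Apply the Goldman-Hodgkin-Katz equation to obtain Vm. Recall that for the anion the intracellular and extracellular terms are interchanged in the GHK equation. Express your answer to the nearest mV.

Vm = 61.6 · log₁₀[(Σ P·[cation]ₒ + Σ P·[anion]ᵢ) / (Σ P·[cation]ᵢ + Σ P·[anion]ₒ)]
Numerator = 1×6.25 + 8.1×152 + 0.47×13.0 = 1244
Denominator = 1×118 + 8.1×7.61 + 0.47×92.8 = 223.3
Vm = 61.6 · log₁₀(5.5701) = 61.6 × (0.7459) = 45.95 mV

46 mV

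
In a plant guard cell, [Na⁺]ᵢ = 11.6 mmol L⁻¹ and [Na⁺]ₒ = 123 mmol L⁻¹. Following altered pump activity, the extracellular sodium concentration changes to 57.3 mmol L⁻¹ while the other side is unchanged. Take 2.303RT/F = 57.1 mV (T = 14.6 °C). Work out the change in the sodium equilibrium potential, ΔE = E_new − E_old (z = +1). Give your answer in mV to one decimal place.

E_old = (57.1/1)·log₁₀(123/11.6) = 58.55 mV
E_new = (57.1/1)·log₁₀(57.3/11.6) = 39.61 mV
ΔE = 39.61 − (58.55) = -18.94 mV

-18.9 mV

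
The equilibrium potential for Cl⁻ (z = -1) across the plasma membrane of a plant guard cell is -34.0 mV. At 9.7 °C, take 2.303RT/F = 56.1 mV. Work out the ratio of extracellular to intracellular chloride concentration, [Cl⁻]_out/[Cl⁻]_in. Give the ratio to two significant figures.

log₁₀([out]/[in]) = E·z/(56.1) = -34.0 × -1 / 56.1 = 0.6061
[out]/[in] = 10^(0.6061) = 4.037

4.0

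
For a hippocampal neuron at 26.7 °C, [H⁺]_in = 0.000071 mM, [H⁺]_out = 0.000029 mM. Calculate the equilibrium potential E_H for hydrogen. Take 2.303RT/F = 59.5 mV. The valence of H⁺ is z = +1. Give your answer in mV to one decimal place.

E = (59.5/z) · log₁₀([H⁺]_out/[H⁺]_in) with z = +1.
= (59.5/1) · log₁₀(0.000029/0.000071) = 59.50 · log₁₀(0.4085)
= 59.50 · (-0.3889) = -23.14 mV

-23.1 mV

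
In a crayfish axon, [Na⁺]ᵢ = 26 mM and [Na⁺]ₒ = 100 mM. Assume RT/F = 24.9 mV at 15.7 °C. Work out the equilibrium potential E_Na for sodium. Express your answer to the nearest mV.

34 mV

E = (24.9/z) · ln([Na⁺]_out/[Na⁺]_in) with z = +1.
= (24.9/1) · ln(100/26) = 24.90 · ln(3.846)
= 24.90 · (1.3471) = 33.54 mV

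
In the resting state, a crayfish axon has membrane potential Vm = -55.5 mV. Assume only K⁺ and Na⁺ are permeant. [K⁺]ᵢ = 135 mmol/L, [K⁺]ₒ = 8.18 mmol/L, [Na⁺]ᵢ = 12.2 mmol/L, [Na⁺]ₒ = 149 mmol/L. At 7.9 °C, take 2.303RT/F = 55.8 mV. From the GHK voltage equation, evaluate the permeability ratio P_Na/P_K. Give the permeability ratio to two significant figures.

Let α = P_Na/P_K. GHK: Vm = 55.8·log₁₀[(Kₒ + α·Naₒ)/(Kᵢ + α·Naᵢ)].
10^(Vm/55.8) = 10^(-55.5/55.8) = 0.10125
So 0.10125·(Kᵢ + α·Naᵢ) = Kₒ + α·Naₒ → α = (0.10125·135.0 − 8.18) / (149.0 − 0.10125·12.2)
α = (13.67 − 8.18) / (149.0 − 1.235) = 5.488/147.8 = 0.03714

0.037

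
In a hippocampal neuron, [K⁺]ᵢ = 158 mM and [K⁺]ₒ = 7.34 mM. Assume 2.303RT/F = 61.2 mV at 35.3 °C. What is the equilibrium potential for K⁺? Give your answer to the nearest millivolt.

E = (61.2/z) · log₁₀([K⁺]_out/[K⁺]_in) with z = +1.
= (61.2/1) · log₁₀(7.34/158) = 61.20 · log₁₀(0.04646)
= 61.20 · (-1.3330) = -81.58 mV

-82 mV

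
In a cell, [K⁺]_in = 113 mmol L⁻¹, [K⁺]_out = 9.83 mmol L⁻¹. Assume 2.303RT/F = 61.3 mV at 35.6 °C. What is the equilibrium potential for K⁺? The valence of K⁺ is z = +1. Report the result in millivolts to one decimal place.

E = (61.3/z) · log₁₀([K⁺]_out/[K⁺]_in) with z = +1.
= (61.3/1) · log₁₀(9.83/113) = 61.30 · log₁₀(0.08699)
= 61.30 · (-1.0605) = -65.01 mV

-65.0 mV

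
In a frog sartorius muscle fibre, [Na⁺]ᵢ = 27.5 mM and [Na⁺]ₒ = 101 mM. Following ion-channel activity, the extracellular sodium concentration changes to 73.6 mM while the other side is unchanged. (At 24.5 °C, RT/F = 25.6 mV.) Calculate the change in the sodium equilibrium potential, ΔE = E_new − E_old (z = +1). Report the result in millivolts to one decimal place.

-8.1 mV

E_old = (25.6/1)·ln(101/27.5) = 33.30 mV
E_new = (25.6/1)·ln(73.6/27.5) = 25.20 mV
ΔE = 25.20 − (33.30) = -8.10 mV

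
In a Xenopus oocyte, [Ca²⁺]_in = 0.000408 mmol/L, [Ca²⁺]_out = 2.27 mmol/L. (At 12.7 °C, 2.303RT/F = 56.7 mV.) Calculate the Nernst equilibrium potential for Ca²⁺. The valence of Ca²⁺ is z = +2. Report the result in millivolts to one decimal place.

106.2 mV

E = (56.7/z) · log₁₀([Ca²⁺]_out/[Ca²⁺]_in) with z = +2.
= (56.7/2) · log₁₀(2.27/0.000408) = 28.35 · log₁₀(5564)
= 28.35 · (3.7454) = 106.18 mV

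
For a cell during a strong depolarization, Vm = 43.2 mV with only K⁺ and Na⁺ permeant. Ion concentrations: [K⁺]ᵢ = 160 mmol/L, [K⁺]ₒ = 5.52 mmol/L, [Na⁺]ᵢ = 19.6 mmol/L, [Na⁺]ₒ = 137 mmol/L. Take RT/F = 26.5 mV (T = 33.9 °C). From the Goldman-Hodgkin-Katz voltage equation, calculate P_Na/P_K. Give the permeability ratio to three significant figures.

22.0

Let α = P_Na/P_K. GHK: Vm = 26.5·ln[(Kₒ + α·Naₒ)/(Kᵢ + α·Naᵢ)].
e^(Vm/26.5) = e^(43.2/26.5) = 5.1048
So 5.1048·(Kᵢ + α·Naᵢ) = Kₒ + α·Naₒ → α = (5.1048·160.0 − 5.52) / (137.0 − 5.1048·19.6)
α = (816.8 − 5.52) / (137.0 − 100.1) = 811.3/36.95 = 21.96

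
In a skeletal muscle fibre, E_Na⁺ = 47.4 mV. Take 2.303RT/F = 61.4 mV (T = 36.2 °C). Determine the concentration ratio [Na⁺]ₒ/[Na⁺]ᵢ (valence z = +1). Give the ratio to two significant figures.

5.9

log₁₀([out]/[in]) = E·z/(61.4) = 47.4 × 1 / 61.4 = 0.7720
[out]/[in] = 10^(0.7720) = 5.915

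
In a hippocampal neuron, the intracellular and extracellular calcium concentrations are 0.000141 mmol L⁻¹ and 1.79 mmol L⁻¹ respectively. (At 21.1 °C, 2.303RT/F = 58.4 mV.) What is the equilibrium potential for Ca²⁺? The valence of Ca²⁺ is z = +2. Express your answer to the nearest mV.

120 mV

E = (58.4/z) · log₁₀([Ca²⁺]_out/[Ca²⁺]_in) with z = +2.
= (58.4/2) · log₁₀(1.79/0.000141) = 29.20 · log₁₀(1.27e+04)
= 29.20 · (4.1036) = 119.83 mV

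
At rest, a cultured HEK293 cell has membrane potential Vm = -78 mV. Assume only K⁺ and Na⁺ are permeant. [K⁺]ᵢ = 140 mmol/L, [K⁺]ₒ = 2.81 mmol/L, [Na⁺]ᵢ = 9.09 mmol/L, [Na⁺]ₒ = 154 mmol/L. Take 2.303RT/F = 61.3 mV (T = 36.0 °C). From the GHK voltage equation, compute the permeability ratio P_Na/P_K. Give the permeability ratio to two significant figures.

Let α = P_Na/P_K. GHK: Vm = 61.3·log₁₀[(Kₒ + α·Naₒ)/(Kᵢ + α·Naᵢ)].
10^(Vm/61.3) = 10^(-78.0/61.3) = 0.053403
So 0.053403·(Kᵢ + α·Naᵢ) = Kₒ + α·Naₒ → α = (0.053403·140.0 − 2.81) / (154.0 − 0.053403·9.09)
α = (7.476 − 2.81) / (154.0 − 0.4854) = 4.666/153.5 = 0.0304

0.030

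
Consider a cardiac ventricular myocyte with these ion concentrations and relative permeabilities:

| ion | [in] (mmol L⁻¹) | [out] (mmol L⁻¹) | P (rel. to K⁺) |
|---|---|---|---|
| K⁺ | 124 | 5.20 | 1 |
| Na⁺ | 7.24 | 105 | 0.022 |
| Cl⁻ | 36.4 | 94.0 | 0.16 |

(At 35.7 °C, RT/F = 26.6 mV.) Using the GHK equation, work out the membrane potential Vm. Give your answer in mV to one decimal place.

-62.4 mV

Vm = 26.6 · ln[(Σ P·[cation]ₒ + Σ P·[anion]ᵢ) / (Σ P·[cation]ᵢ + Σ P·[anion]ₒ)]
Numerator = 1×5.20 + 0.022×105 + 0.16×36.4 = 13.33
Denominator = 1×124 + 0.022×7.24 + 0.16×94.0 = 139.2
Vm = 26.6 · ln(0.095791) = 26.6 × (-2.3456) = -62.39 mV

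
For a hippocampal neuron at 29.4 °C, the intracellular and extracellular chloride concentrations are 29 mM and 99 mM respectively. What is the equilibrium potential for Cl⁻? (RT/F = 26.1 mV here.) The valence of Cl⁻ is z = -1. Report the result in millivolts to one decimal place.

E = (26.1/z) · ln([Cl⁻]_out/[Cl⁻]_in) with z = -1.
For an anion, dividing by z = -1 reverses the sign.
= (26.1/-1) · ln(99/29) = -26.10 · ln(3.414)
= -26.10 · (1.2278) = -32.05 mV

-32.0 mV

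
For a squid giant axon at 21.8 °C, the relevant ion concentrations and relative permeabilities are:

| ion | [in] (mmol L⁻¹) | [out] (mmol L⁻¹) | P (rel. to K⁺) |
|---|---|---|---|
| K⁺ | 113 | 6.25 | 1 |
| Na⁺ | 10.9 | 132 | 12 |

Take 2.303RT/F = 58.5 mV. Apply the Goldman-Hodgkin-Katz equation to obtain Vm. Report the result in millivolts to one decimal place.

Vm = 58.5 · log₁₀[(Σ P·[cation]ₒ + Σ P·[anion]ᵢ) / (Σ P·[cation]ᵢ + Σ P·[anion]ₒ)]
Numerator = 1×6.25 + 12×132 = 1590
Denominator = 1×113 + 12×10.9 = 243.8
Vm = 58.5 · log₁₀(6.5228) = 58.5 × (0.8144) = 47.64 mV

47.6 mV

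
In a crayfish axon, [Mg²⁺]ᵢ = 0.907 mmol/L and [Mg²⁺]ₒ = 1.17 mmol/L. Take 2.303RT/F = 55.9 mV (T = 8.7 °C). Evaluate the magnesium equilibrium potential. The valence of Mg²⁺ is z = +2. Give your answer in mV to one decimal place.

E = (55.9/z) · log₁₀([Mg²⁺]_out/[Mg²⁺]_in) with z = +2.
= (55.9/2) · log₁₀(1.17/0.907) = 27.95 · log₁₀(1.29)
= 27.95 · (0.1106) = 3.09 mV

3.1 mV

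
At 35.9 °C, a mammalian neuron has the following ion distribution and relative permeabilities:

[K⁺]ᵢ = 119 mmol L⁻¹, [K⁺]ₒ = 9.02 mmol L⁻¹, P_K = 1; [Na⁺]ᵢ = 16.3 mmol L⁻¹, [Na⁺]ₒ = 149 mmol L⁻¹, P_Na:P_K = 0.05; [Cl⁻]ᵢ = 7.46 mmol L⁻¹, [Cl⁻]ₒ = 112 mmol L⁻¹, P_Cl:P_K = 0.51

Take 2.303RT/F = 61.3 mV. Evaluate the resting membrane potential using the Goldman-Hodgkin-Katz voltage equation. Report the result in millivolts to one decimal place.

Vm = 61.3 · log₁₀[(Σ P·[cation]ₒ + Σ P·[anion]ᵢ) / (Σ P·[cation]ᵢ + Σ P·[anion]ₒ)]
Numerator = 1×9.02 + 0.05×149 + 0.51×7.46 = 20.27
Denominator = 1×119 + 0.05×16.3 + 0.51×112 = 176.9
Vm = 61.3 · log₁₀(0.11459) = 61.3 × (-0.9409) = -57.67 mV

-57.7 mV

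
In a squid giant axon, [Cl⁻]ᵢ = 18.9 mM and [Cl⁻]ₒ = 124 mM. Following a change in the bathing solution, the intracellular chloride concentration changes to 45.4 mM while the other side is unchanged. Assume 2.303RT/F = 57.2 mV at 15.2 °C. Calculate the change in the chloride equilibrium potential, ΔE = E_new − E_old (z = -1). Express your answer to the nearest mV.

E_old = (57.2/-1)·log₁₀(124/18.9) = -46.73 mV
E_new = (57.2/-1)·log₁₀(124/45.4) = -24.96 mV
ΔE = -24.96 − (-46.73) = 21.77 mV

22 mV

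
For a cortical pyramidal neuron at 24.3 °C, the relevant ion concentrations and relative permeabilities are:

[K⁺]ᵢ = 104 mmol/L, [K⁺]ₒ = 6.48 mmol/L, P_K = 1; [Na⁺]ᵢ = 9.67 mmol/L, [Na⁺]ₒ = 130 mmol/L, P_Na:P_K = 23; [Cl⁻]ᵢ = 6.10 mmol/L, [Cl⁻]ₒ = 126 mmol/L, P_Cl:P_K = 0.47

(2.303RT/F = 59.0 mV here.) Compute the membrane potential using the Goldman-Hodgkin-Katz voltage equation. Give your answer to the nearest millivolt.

Vm = 59.0 · log₁₀[(Σ P·[cation]ₒ + Σ P·[anion]ᵢ) / (Σ P·[cation]ᵢ + Σ P·[anion]ₒ)]
Numerator = 1×6.48 + 23×130 + 0.47×6.10 = 2999
Denominator = 1×104 + 23×9.67 + 0.47×126 = 385.6
Vm = 59.0 · log₁₀(7.7778) = 59.0 × (0.8909) = 52.56 mV

53 mV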